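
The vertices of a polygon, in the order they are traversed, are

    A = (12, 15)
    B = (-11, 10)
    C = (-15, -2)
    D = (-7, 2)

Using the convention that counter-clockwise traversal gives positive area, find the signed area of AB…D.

142

Cross-terms: 285, 172, -44, -129  ⇒  Σ = 284
Signed area = Σ/2 = 142 (positive ⇒ counter-clockwise traversal).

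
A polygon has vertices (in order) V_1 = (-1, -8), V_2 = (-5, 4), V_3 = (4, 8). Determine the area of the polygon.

Apply the shoelace formula: 2A = Σ (x_i·y_{i+1} − x_{i+1}·y_i), indices taken mod 3.
V_1→V_2: (-1)(4) − (-5)(-8) = -44
V_2→V_3: (-5)(8) − (4)(4) = -56
V_3→V_1: (4)(-8) − (-1)(8) = -24
Σ = -124
Area = |Σ|/2 = 62.

62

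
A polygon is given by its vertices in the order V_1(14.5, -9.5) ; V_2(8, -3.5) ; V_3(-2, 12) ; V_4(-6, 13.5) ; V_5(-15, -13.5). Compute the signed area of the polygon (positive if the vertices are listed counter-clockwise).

390.5

Apply the shoelace (surveyor's) formula: 2A = Σ (x_i·y_{i+1} − x_{i+1}·y_i), indices taken mod 5.
Σ = (25.25) + (89) + (45) + (283.5) + (338.25) = 781
Signed area = Σ/2 = 390.5 (positive ⇒ counter-clockwise traversal).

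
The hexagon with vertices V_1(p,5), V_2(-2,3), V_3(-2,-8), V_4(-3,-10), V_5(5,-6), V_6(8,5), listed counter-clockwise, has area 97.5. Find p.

Write out the shoelace sum; only the two edges meeting at V_1 involve p:
2·Area = [(8·5 − p·5) + (p·3 − (-2)·5)] + 159
       = -2·p + 209 = 195
⇒ p = 7.

7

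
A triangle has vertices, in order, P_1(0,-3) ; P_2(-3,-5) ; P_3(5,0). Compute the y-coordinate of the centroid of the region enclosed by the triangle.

-8/3

Apply Gauss's area formula. First the cross-terms c_i = x_i·y_{i+1} − x_{i+1}·y_i:
  -9, 25, -15  ⇒  2A = 1, A = 0.5.
Then Σ (y_i + y_{i+1})·c_i = -8, so ȳ = -8 / (6·0.5) = -8/3.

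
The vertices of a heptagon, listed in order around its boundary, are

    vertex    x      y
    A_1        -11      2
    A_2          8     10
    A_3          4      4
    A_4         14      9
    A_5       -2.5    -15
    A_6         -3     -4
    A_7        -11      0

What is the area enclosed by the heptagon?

Σ = (-126) + (-8) + (-20) + (-187.5) + (-35) + (-44) + (-22) = -442.5
Area = |Σ|/2 = 221.25.

221.25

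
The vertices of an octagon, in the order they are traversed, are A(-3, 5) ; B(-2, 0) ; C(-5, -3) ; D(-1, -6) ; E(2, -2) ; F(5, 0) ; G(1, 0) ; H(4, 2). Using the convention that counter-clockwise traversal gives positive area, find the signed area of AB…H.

Apply the shoelace formula: 2A = Σ (x_i·y_{i+1} − x_{i+1}·y_i), indices taken mod 8.
Σ = (10) + (6) + (27) + (14) + (10) + (0) + (2) + (26) = 95
Signed area = Σ/2 = 47.5 (positive ⇒ counter-clockwise traversal).

47.5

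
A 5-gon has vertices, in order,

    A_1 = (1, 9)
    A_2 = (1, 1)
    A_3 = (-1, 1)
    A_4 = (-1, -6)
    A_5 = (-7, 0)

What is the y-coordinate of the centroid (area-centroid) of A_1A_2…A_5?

Apply the surveyor's formula. First the cross-terms c_i = x_i·y_{i+1} − x_{i+1}·y_i:
  -8, 2, 7, -42, -63  ⇒  2A = -104, A = -52.
Then Σ (y_i + y_{i+1})·c_i = -426, so ȳ = -426 / (6·(-52)) = 71/52.

71/52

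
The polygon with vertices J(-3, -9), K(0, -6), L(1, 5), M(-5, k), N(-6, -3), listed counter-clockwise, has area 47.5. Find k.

The doubled signed area Σ (x_i y_{i+1} − x_{i+1} y_i) is linear in k.
With k=0 it equals 109; the coefficient of k is 7 (from the two edges through M).
So 7·k + 109 = 2·47.5 = 95 ⇒ k = -2.

-2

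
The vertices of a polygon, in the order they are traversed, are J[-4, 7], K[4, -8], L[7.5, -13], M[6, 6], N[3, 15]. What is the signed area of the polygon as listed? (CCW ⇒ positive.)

Apply the shoelace formula: 2A = Σ (x_i·y_{i+1} − x_{i+1}·y_i), indices taken mod 5.
Cross-terms: 4, 8, 123, 72, 81  ⇒  Σ = 288
Signed area = Σ/2 = 144 (positive ⇒ counter-clockwise traversal).

144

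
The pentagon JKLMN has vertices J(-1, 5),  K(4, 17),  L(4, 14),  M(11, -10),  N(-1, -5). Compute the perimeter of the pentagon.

|JK| = √((5)² + (12)²) = √169 = 13
|KL| = √((0)² + (-3)²) = √9 = 3
|LM| = √((7)² + (-24)²) = √625 = 25
|MN| = √((-12)² + (5)²) = √169 = 13
|NJ| = √((0)² + (10)²) = √100 = 10
Perimeter = 13 + 3 + 25 + 13 + 10 = 64.

64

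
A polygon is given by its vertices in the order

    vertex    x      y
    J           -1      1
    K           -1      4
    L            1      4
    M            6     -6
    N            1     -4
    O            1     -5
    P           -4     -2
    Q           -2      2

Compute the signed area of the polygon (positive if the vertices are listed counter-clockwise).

-47

J→K: (-1)(4) − (-1)(1) = -3
K→L: (-1)(4) − (1)(4) = -8
L→M: (1)(-6) − (6)(4) = -30
M→N: (6)(-4) − (1)(-6) = -18
N→O: (1)(-5) − (1)(-4) = -1
O→P: (1)(-2) − (-4)(-5) = -22
P→Q: (-4)(2) − (-2)(-2) = -12
Q→J: (-2)(1) − (-1)(2) = 0
Σ = -94
Signed area = Σ/2 = -47 (negative ⇒ clockwise traversal).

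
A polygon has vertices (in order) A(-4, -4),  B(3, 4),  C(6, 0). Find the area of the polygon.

26

Apply the surveyor's formula: 2A = Σ (x_i·y_{i+1} − x_{i+1}·y_i), indices taken mod 3.
Σ = (-4) + (-24) + (-24) = -52
Area = |Σ|/2 = 26.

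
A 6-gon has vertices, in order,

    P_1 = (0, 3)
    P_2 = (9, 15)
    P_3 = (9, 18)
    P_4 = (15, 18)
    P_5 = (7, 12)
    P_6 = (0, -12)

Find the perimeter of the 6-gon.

74

|P_1P_2| = √((9)² + (12)²) = √225 = 15
|P_2P_3| = √((0)² + (3)²) = √9 = 3
|P_3P_4| = √((6)² + (0)²) = √36 = 6
|P_4P_5| = √((-8)² + (-6)²) = √100 = 10
|P_5P_6| = √((-7)² + (-24)²) = √625 = 25
|P_6P_1| = √((0)² + (15)²) = √225 = 15
Perimeter = 15 + 3 + 6 + 10 + 25 + 15 = 74.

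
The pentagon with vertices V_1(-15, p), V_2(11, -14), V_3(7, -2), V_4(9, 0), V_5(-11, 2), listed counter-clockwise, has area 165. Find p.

Write out the shoelace sum; only the two edges meeting at V_1 involve p:
2·Area = [((-11)·p − (-15)·2) + ((-15)·(-14) − 11·p)] + 112
       = -22·p + 352 = 330
⇒ p = 1.

1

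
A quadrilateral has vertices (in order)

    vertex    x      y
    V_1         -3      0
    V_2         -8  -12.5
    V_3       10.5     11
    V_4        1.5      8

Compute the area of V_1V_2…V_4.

86.125

Apply Gauss's area formula: 2A = Σ (x_i·y_{i+1} − x_{i+1}·y_i), indices taken mod 4.
Cross-terms: 37.5, 43.25, 67.5, 24  ⇒  Σ = 172.25
Area = |Σ|/2 = 86.125.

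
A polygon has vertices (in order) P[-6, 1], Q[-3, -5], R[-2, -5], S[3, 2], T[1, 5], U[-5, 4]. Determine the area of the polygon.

55

Apply the shoelace formula: 2A = Σ (x_i·y_{i+1} − x_{i+1}·y_i), indices taken mod 6.
Σ = (33) + (5) + (11) + (13) + (29) + (19) = 110
Area = |Σ|/2 = 55.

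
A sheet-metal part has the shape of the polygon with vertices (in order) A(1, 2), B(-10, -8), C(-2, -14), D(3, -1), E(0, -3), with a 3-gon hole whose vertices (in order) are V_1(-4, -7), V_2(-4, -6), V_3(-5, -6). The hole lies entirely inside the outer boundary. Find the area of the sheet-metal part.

Outer boundary:
Apply the surveyor's formula: 2A = Σ (x_i·y_{i+1} − x_{i+1}·y_i), indices taken mod 5.
Σ = (12) + (124) + (44) + (-9) + (3) = 174
Area = |Σ|/2 = 87.
Hole:
Σ = (-4) + (-6) + (11) = 1
Area = |Σ|/2 = 0.5.
Net area = 87 − 0.5 = 86.5.

86.5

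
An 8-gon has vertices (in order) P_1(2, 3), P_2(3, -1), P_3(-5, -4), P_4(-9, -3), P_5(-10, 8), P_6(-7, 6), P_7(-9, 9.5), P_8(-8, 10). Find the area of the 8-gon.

112.75

Apply the shoelace (surveyor's) formula: 2A = Σ (x_i·y_{i+1} − x_{i+1}·y_i), indices taken mod 8.
P_1→P_2: (2)(-1) − (3)(3) = -11
P_2→P_3: (3)(-4) − (-5)(-1) = -17
P_3→P_4: (-5)(-3) − (-9)(-4) = -21
P_4→P_5: (-9)(8) − (-10)(-3) = -102
P_5→P_6: (-10)(6) − (-7)(8) = -4
P_6→P_7: (-7)(9.5) − (-9)(6) = -12.5
P_7→P_8: (-9)(10) − (-8)(9.5) = -14
P_8→P_1: (-8)(3) − (2)(10) = -44
Σ = -225.5
Area = |Σ|/2 = 112.75.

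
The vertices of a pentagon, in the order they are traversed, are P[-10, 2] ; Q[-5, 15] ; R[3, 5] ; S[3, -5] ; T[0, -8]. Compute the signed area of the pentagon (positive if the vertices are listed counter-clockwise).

Apply the surveyor's formula: 2A = Σ (x_i·y_{i+1} − x_{i+1}·y_i), indices taken mod 5.
Cross-terms: -140, -70, -30, -24, -80  ⇒  Σ = -344
Signed area = Σ/2 = -172 (negative ⇒ clockwise traversal).

-172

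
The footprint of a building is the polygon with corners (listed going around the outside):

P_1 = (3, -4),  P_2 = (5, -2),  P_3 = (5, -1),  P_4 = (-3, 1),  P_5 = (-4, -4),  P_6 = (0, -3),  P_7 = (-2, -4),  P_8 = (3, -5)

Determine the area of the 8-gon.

34

Σ = (14) + (5) + (2) + (16) + (12) + (-6) + (22) + (3) = 68
Area = |Σ|/2 = 34.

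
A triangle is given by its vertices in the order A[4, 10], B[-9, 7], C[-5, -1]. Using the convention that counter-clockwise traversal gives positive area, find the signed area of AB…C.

58

Σ = (118) + (44) + (-46) = 116
Signed area = Σ/2 = 58 (positive ⇒ counter-clockwise traversal).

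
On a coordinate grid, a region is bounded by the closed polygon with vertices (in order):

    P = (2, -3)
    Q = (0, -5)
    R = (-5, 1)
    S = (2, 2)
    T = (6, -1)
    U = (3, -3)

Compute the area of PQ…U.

39.5

Apply Gauss's area formula: 2A = Σ (x_i·y_{i+1} − x_{i+1}·y_i), indices taken mod 6.
Σ = (-10) + (-25) + (-12) + (-14) + (-15) + (-3) = -79
Area = |Σ|/2 = 39.5.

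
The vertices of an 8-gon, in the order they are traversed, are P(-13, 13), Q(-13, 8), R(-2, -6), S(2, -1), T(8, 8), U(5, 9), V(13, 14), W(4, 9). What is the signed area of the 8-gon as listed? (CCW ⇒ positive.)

206

Apply Gauss's area formula: 2A = Σ (x_i·y_{i+1} − x_{i+1}·y_i), indices taken mod 8.
Σ = (65) + (94) + (14) + (24) + (32) + (-47) + (61) + (169) = 412
Signed area = Σ/2 = 206 (positive ⇒ counter-clockwise traversal).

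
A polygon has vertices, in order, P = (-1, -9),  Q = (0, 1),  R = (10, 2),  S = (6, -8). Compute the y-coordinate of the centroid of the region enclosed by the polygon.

-3.2

Apply the surveyor's formula. First the cross-terms c_i = x_i·y_{i+1} − x_{i+1}·y_i:
  -1, -10, -92, -62  ⇒  2A = -165, A = -82.5.
Then Σ (y_i + y_{i+1})·c_i = 1584, so ȳ = 1584 / (6·(-82.5)) = -3.2.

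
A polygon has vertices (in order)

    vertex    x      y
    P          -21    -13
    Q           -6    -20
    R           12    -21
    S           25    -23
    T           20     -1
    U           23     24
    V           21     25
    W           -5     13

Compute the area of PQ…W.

1351

Apply the shoelace formula: 2A = Σ (x_i·y_{i+1} − x_{i+1}·y_i), indices taken mod 8.
Cross-terms: 342, 366, 249, 435, 503, 71, 398, 338  ⇒  Σ = 2702
Area = |Σ|/2 = 1351.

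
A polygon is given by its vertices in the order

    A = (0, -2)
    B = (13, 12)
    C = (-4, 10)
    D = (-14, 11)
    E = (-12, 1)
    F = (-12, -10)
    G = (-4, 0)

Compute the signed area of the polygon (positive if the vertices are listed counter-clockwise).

259

Apply the surveyor's formula: 2A = Σ (x_i·y_{i+1} − x_{i+1}·y_i), indices taken mod 7.
Cross-terms: 26, 178, 96, 118, 132, -40, 8  ⇒  Σ = 518
Signed area = Σ/2 = 259 (positive ⇒ counter-clockwise traversal).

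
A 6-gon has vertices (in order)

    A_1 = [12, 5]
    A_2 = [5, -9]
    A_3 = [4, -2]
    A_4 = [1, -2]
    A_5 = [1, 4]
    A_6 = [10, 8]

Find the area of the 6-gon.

92.5

Apply the shoelace formula: 2A = Σ (x_i·y_{i+1} − x_{i+1}·y_i), indices taken mod 6.
A_1→A_2: (12)(-9) − (5)(5) = -133
A_2→A_3: (5)(-2) − (4)(-9) = 26
A_3→A_4: (4)(-2) − (1)(-2) = -6
A_4→A_5: (1)(4) − (1)(-2) = 6
A_5→A_6: (1)(8) − (10)(4) = -32
A_6→A_1: (10)(5) − (12)(8) = -46
Σ = -185
Area = |Σ|/2 = 92.5.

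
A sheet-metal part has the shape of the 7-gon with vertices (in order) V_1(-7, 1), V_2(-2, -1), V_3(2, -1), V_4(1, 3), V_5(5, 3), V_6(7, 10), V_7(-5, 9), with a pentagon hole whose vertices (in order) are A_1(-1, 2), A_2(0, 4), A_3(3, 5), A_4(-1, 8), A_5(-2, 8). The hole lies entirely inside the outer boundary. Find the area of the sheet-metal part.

Outer boundary:
Apply the surveyor's formula: 2A = Σ (x_i·y_{i+1} − x_{i+1}·y_i), indices taken mod 7.
Cross-terms: 9, 4, 7, -12, 29, 113, 58  ⇒  Σ = 208
Area = |Σ|/2 = 104.
Hole:
Σ = (-4) + (-12) + (29) + (8) + (4) = 25
Area = |Σ|/2 = 12.5.
Net area = 104 − 12.5 = 91.5.

91.5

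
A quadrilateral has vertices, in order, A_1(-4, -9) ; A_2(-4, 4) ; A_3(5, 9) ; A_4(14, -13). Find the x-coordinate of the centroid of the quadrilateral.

187/53

Apply the shoelace (surveyor's) formula. First the cross-terms c_i = x_i·y_{i+1} − x_{i+1}·y_i:
  -52, -56, -191, -178  ⇒  2A = -477, A = -238.5.
Then Σ (x_i + x_{i+1})·c_i = -5049, so x̄ = -5049 / (6·(-238.5)) = 187/53.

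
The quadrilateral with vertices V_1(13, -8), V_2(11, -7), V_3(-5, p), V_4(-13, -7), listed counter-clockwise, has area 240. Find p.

Write out the shoelace sum; only the two edges meeting at V_3 involve p:
2·Area = [(11·p − (-5)·(-7)) + ((-5)·(-7) − (-13)·p)] + 192
       = 24·p + 192 = 480
⇒ p = 12.

12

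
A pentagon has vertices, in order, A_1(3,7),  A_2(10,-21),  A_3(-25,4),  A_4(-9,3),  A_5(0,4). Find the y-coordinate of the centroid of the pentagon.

Apply Gauss's area formula. First the cross-terms c_i = x_i·y_{i+1} − x_{i+1}·y_i:
  -133, -485, -39, -36, -12  ⇒  2A = -705, A = -352.5.
Then Σ (y_i + y_{i+1})·c_i = 9450, so ȳ = 9450 / (6·(-352.5)) = -210/47.

-210/47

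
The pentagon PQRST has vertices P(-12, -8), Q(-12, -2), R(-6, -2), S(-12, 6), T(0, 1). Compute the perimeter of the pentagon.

|PQ| = √((0)² + (6)²) = √36 = 6
|QR| = √((6)² + (0)²) = √36 = 6
|RS| = √((-6)² + (8)²) = √100 = 10
|ST| = √((12)² + (-5)²) = √169 = 13
|TP| = √((-12)² + (-9)²) = √225 = 15
Perimeter = 6 + 6 + 10 + 13 + 15 = 50.

50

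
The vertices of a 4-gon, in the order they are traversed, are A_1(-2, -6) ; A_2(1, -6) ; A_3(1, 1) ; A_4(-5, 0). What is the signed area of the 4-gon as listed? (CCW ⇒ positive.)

Apply Gauss's area formula: 2A = Σ (x_i·y_{i+1} − x_{i+1}·y_i), indices taken mod 4.
Cross-terms: 18, 7, 5, 30  ⇒  Σ = 60
Signed area = Σ/2 = 30 (positive ⇒ counter-clockwise traversal).

30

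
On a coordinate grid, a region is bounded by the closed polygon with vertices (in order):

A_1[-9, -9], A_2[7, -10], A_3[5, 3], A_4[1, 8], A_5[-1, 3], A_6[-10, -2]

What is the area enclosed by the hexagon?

Σ = (153) + (71) + (37) + (11) + (32) + (72) = 376
Area = |Σ|/2 = 188.

188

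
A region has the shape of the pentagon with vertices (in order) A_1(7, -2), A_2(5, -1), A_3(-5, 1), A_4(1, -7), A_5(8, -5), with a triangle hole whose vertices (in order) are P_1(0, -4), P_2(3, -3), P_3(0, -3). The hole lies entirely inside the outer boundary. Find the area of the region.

Outer boundary:
A_1→A_2: (7)(-1) − (5)(-2) = 3
A_2→A_3: (5)(1) − (-5)(-1) = 0
A_3→A_4: (-5)(-7) − (1)(1) = 34
A_4→A_5: (1)(-5) − (8)(-7) = 51
A_5→A_1: (8)(-2) − (7)(-5) = 19
Σ = 107
Area = |Σ|/2 = 53.5.
Hole:
Cross-terms: 12, -9, 0  ⇒  Σ = 3
Area = |Σ|/2 = 1.5.
Net area = 53.5 − 1.5 = 52.

52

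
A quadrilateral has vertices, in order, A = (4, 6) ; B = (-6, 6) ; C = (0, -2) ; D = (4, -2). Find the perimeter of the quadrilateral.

32

|AB| = √((-10)² + (0)²) = √100 = 10
|BC| = √((6)² + (-8)²) = √100 = 10
|CD| = √((4)² + (0)²) = √16 = 4
|DA| = √((0)² + (8)²) = √64 = 8
Perimeter = 10 + 10 + 4 + 8 = 32.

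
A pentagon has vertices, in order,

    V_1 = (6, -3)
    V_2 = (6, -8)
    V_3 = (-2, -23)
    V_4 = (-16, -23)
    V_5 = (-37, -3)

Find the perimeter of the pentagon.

|V_1V_2| = √((0)² + (-5)²) = √25 = 5
|V_2V_3| = √((-8)² + (-15)²) = √289 = 17
|V_3V_4| = √((-14)² + (0)²) = √196 = 14
|V_4V_5| = √((-21)² + (20)²) = √841 = 29
|V_5V_1| = √((43)² + (0)²) = √1849 = 43
Perimeter = 5 + 17 + 14 + 29 + 43 = 108.

108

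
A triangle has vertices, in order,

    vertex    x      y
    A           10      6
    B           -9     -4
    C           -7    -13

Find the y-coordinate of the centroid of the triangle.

Apply the shoelace (surveyor's) formula. First the cross-terms c_i = x_i·y_{i+1} − x_{i+1}·y_i:
  14, 89, 88  ⇒  2A = 191, A = 95.5.
Then Σ (y_i + y_{i+1})·c_i = -2101, so ȳ = -2101 / (6·95.5) = -11/3.

-11/3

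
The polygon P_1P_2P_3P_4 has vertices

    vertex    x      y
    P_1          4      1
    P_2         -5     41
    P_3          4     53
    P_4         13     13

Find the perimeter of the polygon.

|P_1P_2| = √((-9)² + (40)²) = √1681 = 41
|P_2P_3| = √((9)² + (12)²) = √225 = 15
|P_3P_4| = √((9)² + (-40)²) = √1681 = 41
|P_4P_1| = √((-9)² + (-12)²) = √225 = 15
Perimeter = 41 + 15 + 41 + 15 = 112.

112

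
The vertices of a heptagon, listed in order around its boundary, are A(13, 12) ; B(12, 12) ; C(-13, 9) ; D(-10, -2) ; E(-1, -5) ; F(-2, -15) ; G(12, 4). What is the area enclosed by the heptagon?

Σ = (12) + (264) + (116) + (48) + (5) + (172) + (92) = 709
Area = |Σ|/2 = 354.5.

354.5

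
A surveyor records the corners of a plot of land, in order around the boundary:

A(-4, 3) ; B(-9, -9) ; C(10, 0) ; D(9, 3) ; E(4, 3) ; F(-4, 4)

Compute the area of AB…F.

Apply Gauss's area formula: 2A = Σ (x_i·y_{i+1} − x_{i+1}·y_i), indices taken mod 6.
Σ = (63) + (90) + (30) + (15) + (28) + (4) = 230
Area = |Σ|/2 = 115.

115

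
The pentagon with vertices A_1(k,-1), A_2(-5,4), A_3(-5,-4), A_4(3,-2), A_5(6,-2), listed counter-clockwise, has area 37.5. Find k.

3

The doubled signed area Σ (x_i y_{i+1} − x_{i+1} y_i) is linear in k.
With k=0 it equals 57; the coefficient of k is 6 (from the two edges through A_1).
So 6·k + 57 = 2·37.5 = 75 ⇒ k = 3.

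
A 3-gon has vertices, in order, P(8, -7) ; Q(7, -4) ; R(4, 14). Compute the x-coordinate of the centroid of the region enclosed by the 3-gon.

19/3

Apply Gauss's area formula. First the cross-terms c_i = x_i·y_{i+1} − x_{i+1}·y_i:
  17, 114, -140  ⇒  2A = -9, A = -4.5.
Then Σ (x_i + x_{i+1})·c_i = -171, so x̄ = -171 / (6·(-4.5)) = 19/3.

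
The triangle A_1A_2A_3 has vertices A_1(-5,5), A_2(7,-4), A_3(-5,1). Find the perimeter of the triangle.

|A_1A_2| = √((12)² + (-9)²) = √225 = 15
|A_2A_3| = √((-12)² + (5)²) = √169 = 13
|A_3A_1| = √((0)² + (4)²) = √16 = 4
Perimeter = 15 + 13 + 4 = 32.

32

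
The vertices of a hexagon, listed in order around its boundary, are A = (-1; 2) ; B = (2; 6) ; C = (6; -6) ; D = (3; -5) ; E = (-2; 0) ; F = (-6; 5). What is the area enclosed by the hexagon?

Σ = (-10) + (-48) + (-12) + (-10) + (-10) + (-7) = -97
Area = |Σ|/2 = 48.5.

48.5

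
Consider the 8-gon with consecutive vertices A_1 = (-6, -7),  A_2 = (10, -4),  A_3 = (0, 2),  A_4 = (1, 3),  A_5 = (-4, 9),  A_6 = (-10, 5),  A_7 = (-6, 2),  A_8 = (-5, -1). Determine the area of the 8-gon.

129

A_1→A_2: (-6)(-4) − (10)(-7) = 94
A_2→A_3: (10)(2) − (0)(-4) = 20
A_3→A_4: (0)(3) − (1)(2) = -2
A_4→A_5: (1)(9) − (-4)(3) = 21
A_5→A_6: (-4)(5) − (-10)(9) = 70
A_6→A_7: (-10)(2) − (-6)(5) = 10
A_7→A_8: (-6)(-1) − (-5)(2) = 16
A_8→A_1: (-5)(-7) − (-6)(-1) = 29
Σ = 258
Area = |Σ|/2 = 129.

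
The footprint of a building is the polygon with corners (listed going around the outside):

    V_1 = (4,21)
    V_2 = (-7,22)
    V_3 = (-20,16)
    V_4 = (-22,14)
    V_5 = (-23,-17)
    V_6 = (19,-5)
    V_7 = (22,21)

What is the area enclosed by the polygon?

Σ = (235) + (328) + (72) + (696) + (438) + (509) + (378) = 2656
Area = |Σ|/2 = 1328.

1328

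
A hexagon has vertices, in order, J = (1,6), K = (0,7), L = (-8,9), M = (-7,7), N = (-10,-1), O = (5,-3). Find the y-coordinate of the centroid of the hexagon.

304/129

Apply Gauss's area formula. First the cross-terms c_i = x_i·y_{i+1} − x_{i+1}·y_i:
  7, 56, 7, 77, 35, 33  ⇒  2A = 215, A = 107.5.
Then Σ (y_i + y_{i+1})·c_i = 1520, so ȳ = 1520 / (6·107.5) = 304/129.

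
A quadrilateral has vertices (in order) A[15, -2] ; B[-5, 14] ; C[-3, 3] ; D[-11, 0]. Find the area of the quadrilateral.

141

A→B: (15)(14) − (-5)(-2) = 200
B→C: (-5)(3) − (-3)(14) = 27
C→D: (-3)(0) − (-11)(3) = 33
D→A: (-11)(-2) − (15)(0) = 22
Σ = 282
Area = |Σ|/2 = 141.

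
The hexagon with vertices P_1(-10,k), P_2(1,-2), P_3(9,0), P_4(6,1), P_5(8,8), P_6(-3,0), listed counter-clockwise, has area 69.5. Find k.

The doubled signed area Σ (x_i y_{i+1} − x_{i+1} y_i) is linear in k.
With k=0 it equals 111; the coefficient of k is -4 (from the two edges through P_1).
So -4·k + 111 = 2·69.5 = 139 ⇒ k = -7.

-7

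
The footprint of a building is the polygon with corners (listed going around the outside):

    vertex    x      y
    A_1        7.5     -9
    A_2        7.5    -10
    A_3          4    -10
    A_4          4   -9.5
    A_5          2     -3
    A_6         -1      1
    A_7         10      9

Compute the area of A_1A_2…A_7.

105.5

Σ = (-7.5) + (-35) + (2) + (7) + (-1) + (-19) + (-157.5) = -211
Area = |Σ|/2 = 105.5.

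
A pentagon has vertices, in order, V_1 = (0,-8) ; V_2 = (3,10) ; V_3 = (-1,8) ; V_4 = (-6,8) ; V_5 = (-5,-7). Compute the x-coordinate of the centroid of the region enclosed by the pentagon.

-207/110

Apply the shoelace (surveyor's) formula. First the cross-terms c_i = x_i·y_{i+1} − x_{i+1}·y_i:
  24, 34, 40, 82, 40  ⇒  2A = 220, A = 110.
Then Σ (x_i + x_{i+1})·c_i = -1242, so x̄ = -1242 / (6·110) = -207/110.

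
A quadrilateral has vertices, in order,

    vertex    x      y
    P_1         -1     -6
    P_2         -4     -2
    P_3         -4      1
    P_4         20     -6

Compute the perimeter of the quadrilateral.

54

|P_1P_2| = √((-3)² + (4)²) = √25 = 5
|P_2P_3| = √((0)² + (3)²) = √9 = 3
|P_3P_4| = √((24)² + (-7)²) = √625 = 25
|P_4P_1| = √((-21)² + (0)²) = √441 = 21
Perimeter = 5 + 3 + 25 + 21 = 54.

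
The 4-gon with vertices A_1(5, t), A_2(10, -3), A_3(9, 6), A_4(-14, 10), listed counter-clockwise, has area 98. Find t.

0

The doubled signed area Σ (x_i y_{i+1} − x_{i+1} y_i) is linear in t.
With t=0 it equals 196; the coefficient of t is -24 (from the two edges through A_1).
So -24·t + 196 = 2·98 = 196 ⇒ t = 0.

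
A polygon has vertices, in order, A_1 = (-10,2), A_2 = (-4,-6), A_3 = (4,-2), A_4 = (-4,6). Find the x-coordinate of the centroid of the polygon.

-10/3

Apply the surveyor's formula. First the cross-terms c_i = x_i·y_{i+1} − x_{i+1}·y_i:
  68, 32, 16, 52  ⇒  2A = 168, A = 84.
Then Σ (x_i + x_{i+1})·c_i = -1680, so x̄ = -1680 / (6·84) = -10/3.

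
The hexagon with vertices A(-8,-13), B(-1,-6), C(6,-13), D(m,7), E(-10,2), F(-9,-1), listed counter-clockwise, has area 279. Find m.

Write out the shoelace sum; only the two edges meeting at D involve m:
2·Area = [(6·7 − m·(-13)) + (m·2 − (-10)·7)] + 221
       = 15·m + 333 = 558
⇒ m = 15.

15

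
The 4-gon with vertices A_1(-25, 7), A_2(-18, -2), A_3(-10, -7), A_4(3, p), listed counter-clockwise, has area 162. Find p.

The doubled signed area Σ (x_i y_{i+1} − x_{i+1} y_i) is linear in p.
With p=0 it equals 324; the coefficient of p is 15 (from the two edges through A_4).
So 15·p + 324 = 2·162 = 324 ⇒ p = 0.

0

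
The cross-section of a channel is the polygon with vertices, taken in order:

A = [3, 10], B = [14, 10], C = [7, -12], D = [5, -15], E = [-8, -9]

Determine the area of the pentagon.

Apply the shoelace (surveyor's) formula: 2A = Σ (x_i·y_{i+1} − x_{i+1}·y_i), indices taken mod 5.
Σ = (-110) + (-238) + (-45) + (-165) + (-53) = -611
Area = |Σ|/2 = 305.5.

305.5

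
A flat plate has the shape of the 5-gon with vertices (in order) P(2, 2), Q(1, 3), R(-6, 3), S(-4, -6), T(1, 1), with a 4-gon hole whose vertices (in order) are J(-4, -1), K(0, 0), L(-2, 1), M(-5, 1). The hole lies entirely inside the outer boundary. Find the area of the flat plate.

31.5

Outer boundary:
Cross-terms: 4, 21, 48, 2, 0  ⇒  Σ = 75
Area = |Σ|/2 = 37.5.
Hole:
Σ = (0) + (0) + (3) + (9) = 12
Area = |Σ|/2 = 6.
Net area = 37.5 − 6 = 31.5.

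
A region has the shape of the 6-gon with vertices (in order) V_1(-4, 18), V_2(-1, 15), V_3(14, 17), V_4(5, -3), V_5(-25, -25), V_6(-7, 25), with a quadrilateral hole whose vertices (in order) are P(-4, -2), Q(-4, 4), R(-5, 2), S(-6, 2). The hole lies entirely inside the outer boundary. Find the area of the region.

706

Outer boundary:
Cross-terms: -42, -227, -127, -200, -800, -26  ⇒  Σ = -1422
Area = |Σ|/2 = 711.
Hole:
Apply the shoelace (surveyor's) formula: 2A = Σ (x_i·y_{i+1} − x_{i+1}·y_i), indices taken mod 4.
P→Q: (-4)(4) − (-4)(-2) = -24
Q→R: (-4)(2) − (-5)(4) = 12
R→S: (-5)(2) − (-6)(2) = 2
S→P: (-6)(-2) − (-4)(2) = 20
Σ = 10
Area = |Σ|/2 = 5.
Net area = 711 − 5 = 706.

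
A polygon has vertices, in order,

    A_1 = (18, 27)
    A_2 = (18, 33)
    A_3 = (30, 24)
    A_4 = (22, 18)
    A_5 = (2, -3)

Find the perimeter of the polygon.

|A_1A_2| = √((0)² + (6)²) = √36 = 6
|A_2A_3| = √((12)² + (-9)²) = √225 = 15
|A_3A_4| = √((-8)² + (-6)²) = √100 = 10
|A_4A_5| = √((-20)² + (-21)²) = √841 = 29
|A_5A_1| = √((16)² + (30)²) = √1156 = 34
Perimeter = 6 + 15 + 10 + 29 + 34 = 94.

94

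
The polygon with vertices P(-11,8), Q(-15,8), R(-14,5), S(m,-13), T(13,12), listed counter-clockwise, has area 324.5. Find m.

Write out the shoelace sum; only the two edges meeting at S involve m:
2·Area = [((-14)·(-13) − m·5) + (m·12 − 13·(-13))] + 305
       = 7·m + 656 = 649
⇒ m = -1.

-1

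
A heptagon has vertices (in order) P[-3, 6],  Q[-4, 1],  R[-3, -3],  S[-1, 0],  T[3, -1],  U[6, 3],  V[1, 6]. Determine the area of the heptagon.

Apply the shoelace (surveyor's) formula: 2A = Σ (x_i·y_{i+1} − x_{i+1}·y_i), indices taken mod 7.
Cross-terms: 21, 15, -3, 1, 15, 33, 24  ⇒  Σ = 106
Area = |Σ|/2 = 53.

53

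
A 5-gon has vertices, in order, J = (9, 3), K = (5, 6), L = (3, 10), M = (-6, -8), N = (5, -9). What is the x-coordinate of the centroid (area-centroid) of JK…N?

Apply Gauss's area formula. First the cross-terms c_i = x_i·y_{i+1} − x_{i+1}·y_i:
  39, 32, 36, 94, 96  ⇒  2A = 297, A = 148.5.
Then Σ (x_i + x_{i+1})·c_i = 1944, so x̄ = 1944 / (6·148.5) = 24/11.

24/11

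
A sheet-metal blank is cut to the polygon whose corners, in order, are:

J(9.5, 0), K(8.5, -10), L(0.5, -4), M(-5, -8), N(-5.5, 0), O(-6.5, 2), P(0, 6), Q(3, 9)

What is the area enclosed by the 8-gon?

Apply Gauss's area formula: 2A = Σ (x_i·y_{i+1} − x_{i+1}·y_i), indices taken mod 8.
Σ = (-95) + (-29) + (-24) + (-44) + (-11) + (-39) + (-18) + (-85.5) = -345.5
Area = |Σ|/2 = 172.75.

172.75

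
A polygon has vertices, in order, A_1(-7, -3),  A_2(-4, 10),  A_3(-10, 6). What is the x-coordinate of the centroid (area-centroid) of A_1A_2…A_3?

Apply the surveyor's formula. First the cross-terms c_i = x_i·y_{i+1} − x_{i+1}·y_i:
  -82, 76, 72  ⇒  2A = 66, A = 33.
Then Σ (x_i + x_{i+1})·c_i = -1386, so x̄ = -1386 / (6·33) = -7.

-7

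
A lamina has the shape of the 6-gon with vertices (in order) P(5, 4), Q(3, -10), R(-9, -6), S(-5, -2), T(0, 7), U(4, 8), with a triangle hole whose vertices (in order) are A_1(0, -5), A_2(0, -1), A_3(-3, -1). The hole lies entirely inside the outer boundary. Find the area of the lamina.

128.5

Outer boundary:
Apply the surveyor's formula: 2A = Σ (x_i·y_{i+1} − x_{i+1}·y_i), indices taken mod 6.
P→Q: (5)(-10) − (3)(4) = -62
Q→R: (3)(-6) − (-9)(-10) = -108
R→S: (-9)(-2) − (-5)(-6) = -12
S→T: (-5)(7) − (0)(-2) = -35
T→U: (0)(8) − (4)(7) = -28
U→P: (4)(4) − (5)(8) = -24
Σ = -269
Area = |Σ|/2 = 134.5.
Hole:
A_1→A_2: (0)(-1) − (0)(-5) = 0
A_2→A_3: (0)(-1) − (-3)(-1) = -3
A_3→A_1: (-3)(-5) − (0)(-1) = 15
Σ = 12
Area = |Σ|/2 = 6.
Net area = 134.5 − 6 = 128.5.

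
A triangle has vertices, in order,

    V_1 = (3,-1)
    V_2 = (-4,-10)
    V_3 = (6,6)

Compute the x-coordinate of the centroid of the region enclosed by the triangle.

5/3

Apply Gauss's area formula. First the cross-terms c_i = x_i·y_{i+1} − x_{i+1}·y_i:
  -34, 36, -24  ⇒  2A = -22, A = -11.
Then Σ (x_i + x_{i+1})·c_i = -110, so x̄ = -110 / (6·(-11)) = 5/3.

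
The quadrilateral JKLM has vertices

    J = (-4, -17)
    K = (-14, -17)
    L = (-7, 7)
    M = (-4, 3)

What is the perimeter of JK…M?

|JK| = √((-10)² + (0)²) = √100 = 10
|KL| = √((7)² + (24)²) = √625 = 25
|LM| = √((3)² + (-4)²) = √25 = 5
|MJ| = √((0)² + (-20)²) = √400 = 20
Perimeter = 10 + 25 + 5 + 20 = 60.

60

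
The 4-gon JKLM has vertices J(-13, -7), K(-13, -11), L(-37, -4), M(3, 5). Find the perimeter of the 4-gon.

90

|JK| = √((0)² + (-4)²) = √16 = 4
|KL| = √((-24)² + (7)²) = √625 = 25
|LM| = √((40)² + (9)²) = √1681 = 41
|MJ| = √((-16)² + (-12)²) = √400 = 20
Perimeter = 4 + 25 + 41 + 20 = 90.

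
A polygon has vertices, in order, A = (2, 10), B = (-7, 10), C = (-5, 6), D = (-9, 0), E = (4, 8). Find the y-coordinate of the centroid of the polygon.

Apply the surveyor's formula. First the cross-terms c_i = x_i·y_{i+1} − x_{i+1}·y_i:
  90, 8, 54, -72, 24  ⇒  2A = 104, A = 52.
Then Σ (y_i + y_{i+1})·c_i = 2108, so ȳ = 2108 / (6·52) = 527/78.

527/78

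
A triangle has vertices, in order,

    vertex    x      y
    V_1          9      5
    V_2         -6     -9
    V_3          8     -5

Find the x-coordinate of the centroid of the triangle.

Apply the shoelace formula. First the cross-terms c_i = x_i·y_{i+1} − x_{i+1}·y_i:
  -51, 102, 85  ⇒  2A = 136, A = 68.
Then Σ (x_i + x_{i+1})·c_i = 1496, so x̄ = 1496 / (6·68) = 11/3.

11/3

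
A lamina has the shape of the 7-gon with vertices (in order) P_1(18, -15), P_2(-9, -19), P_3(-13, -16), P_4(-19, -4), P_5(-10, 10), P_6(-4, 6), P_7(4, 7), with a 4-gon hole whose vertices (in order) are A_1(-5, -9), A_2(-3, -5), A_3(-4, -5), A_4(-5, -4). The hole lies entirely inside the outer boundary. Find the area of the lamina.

655.5

Outer boundary:
Σ = (-477) + (-103) + (-252) + (-230) + (-20) + (-52) + (-186) = -1320
Area = |Σ|/2 = 660.
Hole:
Cross-terms: -2, -5, -9, 25  ⇒  Σ = 9
Area = |Σ|/2 = 4.5.
Net area = 660 − 4.5 = 655.5.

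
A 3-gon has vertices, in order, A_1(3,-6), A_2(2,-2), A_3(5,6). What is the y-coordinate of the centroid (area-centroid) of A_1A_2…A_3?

-2/3

Apply Gauss's area formula. First the cross-terms c_i = x_i·y_{i+1} − x_{i+1}·y_i:
  6, 22, -48  ⇒  2A = -20, A = -10.
Then Σ (y_i + y_{i+1})·c_i = 40, so ȳ = 40 / (6·(-10)) = -2/3.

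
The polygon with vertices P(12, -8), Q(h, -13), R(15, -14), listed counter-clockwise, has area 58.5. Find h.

Write out the shoelace sum; only the two edges meeting at Q involve h:
2·Area = [(12·(-13) − h·(-8)) + (h·(-14) − 15·(-13))] + 48
       = -6·h + 87 = 117
⇒ h = -5.

-5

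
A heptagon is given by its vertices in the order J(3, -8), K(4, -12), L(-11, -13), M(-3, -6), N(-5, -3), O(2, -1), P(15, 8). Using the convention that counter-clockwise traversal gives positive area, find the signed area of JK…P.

Apply the shoelace (surveyor's) formula: 2A = Σ (x_i·y_{i+1} − x_{i+1}·y_i), indices taken mod 7.
Cross-terms: -4, -184, 27, -21, 11, 31, -144  ⇒  Σ = -284
Signed area = Σ/2 = -142 (negative ⇒ clockwise traversal).

-142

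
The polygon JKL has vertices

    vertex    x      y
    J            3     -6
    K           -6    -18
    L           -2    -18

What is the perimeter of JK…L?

32

|JK| = √((-9)² + (-12)²) = √225 = 15
|KL| = √((4)² + (0)²) = √16 = 4
|LJ| = √((5)² + (12)²) = √169 = 13
Perimeter = 15 + 4 + 13 = 32.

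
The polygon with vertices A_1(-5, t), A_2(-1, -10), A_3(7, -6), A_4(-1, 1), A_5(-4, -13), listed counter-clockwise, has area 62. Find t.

-15

Write out the shoelace sum; only the two edges meeting at A_1 involve t:
2·Area = [((-4)·t − (-5)·(-13)) + ((-5)·(-10) − (-1)·t)] + 94
       = -3·t + 79 = 124
⇒ t = -15.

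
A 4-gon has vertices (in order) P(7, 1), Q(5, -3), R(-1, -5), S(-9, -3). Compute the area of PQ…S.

42

Σ = (-26) + (-28) + (-42) + (12) = -84
Area = |Σ|/2 = 42.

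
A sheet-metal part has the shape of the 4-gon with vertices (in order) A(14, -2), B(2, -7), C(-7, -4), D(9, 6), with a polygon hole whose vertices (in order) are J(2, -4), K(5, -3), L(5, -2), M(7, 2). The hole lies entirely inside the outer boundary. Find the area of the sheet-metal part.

124

Outer boundary:
Apply the surveyor's formula: 2A = Σ (x_i·y_{i+1} − x_{i+1}·y_i), indices taken mod 4.
Cross-terms: -94, -57, -6, -102  ⇒  Σ = -259
Area = |Σ|/2 = 129.5.
Hole:
Σ = (14) + (5) + (24) + (-32) = 11
Area = |Σ|/2 = 5.5.
Net area = 129.5 − 5.5 = 124.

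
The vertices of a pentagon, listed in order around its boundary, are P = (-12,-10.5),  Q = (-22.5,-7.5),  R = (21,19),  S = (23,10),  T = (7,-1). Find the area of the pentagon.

Apply Gauss's area formula: 2A = Σ (x_i·y_{i+1} − x_{i+1}·y_i), indices taken mod 5.
P→Q: (-12)(-7.5) − (-22.5)(-10.5) = -146.25
Q→R: (-22.5)(19) − (21)(-7.5) = -270
R→S: (21)(10) − (23)(19) = -227
S→T: (23)(-1) − (7)(10) = -93
T→P: (7)(-10.5) − (-12)(-1) = -85.5
Σ = -821.75
Area = |Σ|/2 = 410.875.

410.875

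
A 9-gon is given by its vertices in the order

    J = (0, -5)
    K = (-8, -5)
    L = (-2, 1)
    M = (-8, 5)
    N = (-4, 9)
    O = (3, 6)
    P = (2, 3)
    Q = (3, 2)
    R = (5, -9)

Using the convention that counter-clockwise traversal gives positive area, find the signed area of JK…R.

-116.5

Apply the shoelace (surveyor's) formula: 2A = Σ (x_i·y_{i+1} − x_{i+1}·y_i), indices taken mod 9.
J→K: (0)(-5) − (-8)(-5) = -40
K→L: (-8)(1) − (-2)(-5) = -18
L→M: (-2)(5) − (-8)(1) = -2
M→N: (-8)(9) − (-4)(5) = -52
N→O: (-4)(6) − (3)(9) = -51
O→P: (3)(3) − (2)(6) = -3
P→Q: (2)(2) − (3)(3) = -5
Q→R: (3)(-9) − (5)(2) = -37
R→J: (5)(-5) − (0)(-9) = -25
Σ = -233
Signed area = Σ/2 = -116.5 (negative ⇒ clockwise traversal).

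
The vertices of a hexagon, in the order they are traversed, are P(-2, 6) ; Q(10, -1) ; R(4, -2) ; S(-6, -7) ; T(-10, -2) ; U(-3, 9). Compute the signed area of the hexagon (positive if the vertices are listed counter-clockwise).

-134

Apply the shoelace (surveyor's) formula: 2A = Σ (x_i·y_{i+1} − x_{i+1}·y_i), indices taken mod 6.
Σ = (-58) + (-16) + (-40) + (-58) + (-96) + (0) = -268
Signed area = Σ/2 = -134 (negative ⇒ clockwise traversal).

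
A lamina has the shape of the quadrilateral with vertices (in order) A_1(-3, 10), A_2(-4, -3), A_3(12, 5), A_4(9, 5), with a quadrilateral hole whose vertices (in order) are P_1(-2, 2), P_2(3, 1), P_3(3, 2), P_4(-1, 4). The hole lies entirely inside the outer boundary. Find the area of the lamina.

85

Outer boundary:
Cross-terms: 49, 16, 15, 105  ⇒  Σ = 185
Area = |Σ|/2 = 92.5.
Hole:
Apply the shoelace (surveyor's) formula: 2A = Σ (x_i·y_{i+1} − x_{i+1}·y_i), indices taken mod 4.
Σ = (-8) + (3) + (14) + (6) = 15
Area = |Σ|/2 = 7.5.
Net area = 92.5 − 7.5 = 85.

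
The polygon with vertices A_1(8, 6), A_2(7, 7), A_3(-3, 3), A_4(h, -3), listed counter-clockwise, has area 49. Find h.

The doubled signed area Σ (x_i y_{i+1} − x_{i+1} y_i) is linear in h.
With h=0 it equals 89; the coefficient of h is 3 (from the two edges through A_4).
So 3·h + 89 = 2·49 = 98 ⇒ h = 3.

3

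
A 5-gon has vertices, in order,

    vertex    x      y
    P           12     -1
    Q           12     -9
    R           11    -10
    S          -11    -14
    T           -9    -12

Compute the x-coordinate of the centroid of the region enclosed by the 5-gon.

Apply Gauss's area formula. First the cross-terms c_i = x_i·y_{i+1} − x_{i+1}·y_i:
  -96, -21, -264, 6, 153  ⇒  2A = -222, A = -111.
Then Σ (x_i + x_{i+1})·c_i = -2448, so x̄ = -2448 / (6·(-111)) = 136/37.

136/37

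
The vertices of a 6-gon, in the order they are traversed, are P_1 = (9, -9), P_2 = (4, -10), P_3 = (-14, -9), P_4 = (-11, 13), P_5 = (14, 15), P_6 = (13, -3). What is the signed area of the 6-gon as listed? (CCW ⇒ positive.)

-592.5

Σ = (-54) + (-176) + (-281) + (-347) + (-237) + (-90) = -1185
Signed area = Σ/2 = -592.5 (negative ⇒ clockwise traversal).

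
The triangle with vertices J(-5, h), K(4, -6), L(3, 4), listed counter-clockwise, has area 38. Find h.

Write out the shoelace sum; only the two edges meeting at J involve h:
2·Area = [(3·h − (-5)·4) + ((-5)·(-6) − 4·h)] + 34
       = -1·h + 84 = 76
⇒ h = 8.

8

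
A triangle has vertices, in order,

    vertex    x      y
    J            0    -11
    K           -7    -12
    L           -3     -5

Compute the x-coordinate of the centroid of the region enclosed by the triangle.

-10/3

Apply the shoelace (surveyor's) formula. First the cross-terms c_i = x_i·y_{i+1} − x_{i+1}·y_i:
  -77, -1, 33  ⇒  2A = -45, A = -22.5.
Then Σ (x_i + x_{i+1})·c_i = 450, so x̄ = 450 / (6·(-22.5)) = -10/3.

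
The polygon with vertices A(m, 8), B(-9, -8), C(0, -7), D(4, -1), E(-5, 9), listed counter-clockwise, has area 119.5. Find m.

Write out the shoelace sum; only the two edges meeting at A involve m:
2·Area = [((-5)·8 − m·9) + (m·(-8) − (-9)·8)] + 122
       = -17·m + 154 = 239
⇒ m = -5.

-5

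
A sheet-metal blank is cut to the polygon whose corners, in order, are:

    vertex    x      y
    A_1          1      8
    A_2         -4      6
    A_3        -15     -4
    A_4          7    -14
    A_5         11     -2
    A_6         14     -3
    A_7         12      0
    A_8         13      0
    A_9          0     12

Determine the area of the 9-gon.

Σ = (38) + (106) + (238) + (140) + (-5) + (36) + (0) + (156) + (-12) = 697
Area = |Σ|/2 = 348.5.

348.5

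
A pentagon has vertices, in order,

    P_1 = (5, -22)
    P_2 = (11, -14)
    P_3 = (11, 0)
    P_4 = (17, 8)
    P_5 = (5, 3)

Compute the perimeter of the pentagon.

|P_1P_2| = √((6)² + (8)²) = √100 = 10
|P_2P_3| = √((0)² + (14)²) = √196 = 14
|P_3P_4| = √((6)² + (8)²) = √100 = 10
|P_4P_5| = √((-12)² + (-5)²) = √169 = 13
|P_5P_1| = √((0)² + (-25)²) = √625 = 25
Perimeter = 10 + 14 + 10 + 13 + 25 = 72.

72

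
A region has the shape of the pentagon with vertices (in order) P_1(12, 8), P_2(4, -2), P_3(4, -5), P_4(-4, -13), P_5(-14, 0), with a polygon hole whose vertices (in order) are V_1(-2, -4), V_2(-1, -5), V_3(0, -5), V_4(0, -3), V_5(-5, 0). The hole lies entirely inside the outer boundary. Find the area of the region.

209

Outer boundary:
P_1→P_2: (12)(-2) − (4)(8) = -56
P_2→P_3: (4)(-5) − (4)(-2) = -12
P_3→P_4: (4)(-13) − (-4)(-5) = -72
P_4→P_5: (-4)(0) − (-14)(-13) = -182
P_5→P_1: (-14)(8) − (12)(0) = -112
Σ = -434
Area = |Σ|/2 = 217.
Hole:
Apply the shoelace formula: 2A = Σ (x_i·y_{i+1} − x_{i+1}·y_i), indices taken mod 5.
Σ = (6) + (5) + (0) + (-15) + (20) = 16
Area = |Σ|/2 = 8.
Net area = 217 − 8 = 209.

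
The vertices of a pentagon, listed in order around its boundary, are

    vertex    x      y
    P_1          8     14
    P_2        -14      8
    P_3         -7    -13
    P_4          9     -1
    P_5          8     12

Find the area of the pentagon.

377

P_1→P_2: (8)(8) − (-14)(14) = 260
P_2→P_3: (-14)(-13) − (-7)(8) = 238
P_3→P_4: (-7)(-1) − (9)(-13) = 124
P_4→P_5: (9)(12) − (8)(-1) = 116
P_5→P_1: (8)(14) − (8)(12) = 16
Σ = 754
Area = |Σ|/2 = 377.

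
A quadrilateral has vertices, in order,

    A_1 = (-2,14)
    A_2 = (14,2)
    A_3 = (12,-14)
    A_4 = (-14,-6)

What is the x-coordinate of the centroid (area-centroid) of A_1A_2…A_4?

19/12

Apply the shoelace formula. First the cross-terms c_i = x_i·y_{i+1} − x_{i+1}·y_i:
  -200, -220, -268, -208  ⇒  2A = -896, A = -448.
Then Σ (x_i + x_{i+1})·c_i = -4256, so x̄ = -4256 / (6·(-448)) = 19/12.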